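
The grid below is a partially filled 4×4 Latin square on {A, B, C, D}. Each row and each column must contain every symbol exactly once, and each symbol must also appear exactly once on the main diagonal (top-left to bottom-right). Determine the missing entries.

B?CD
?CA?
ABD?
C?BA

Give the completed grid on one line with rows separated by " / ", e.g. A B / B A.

B A C D / D C A B / A B D C / C D B A

(r1,c2) = A
(r2,c1) = D
(r2,c4) = B
(r3,c4) = C
(r4,c2) = D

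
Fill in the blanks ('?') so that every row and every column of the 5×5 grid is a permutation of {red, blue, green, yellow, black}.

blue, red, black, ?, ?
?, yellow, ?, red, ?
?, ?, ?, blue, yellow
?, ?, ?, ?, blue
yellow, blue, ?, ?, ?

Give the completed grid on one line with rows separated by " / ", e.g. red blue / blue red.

(r1,c5): row 1 has {red,blue,black}; column 5 has {blue,yellow}, so it must be green.
(r2,c5): row 2 has {red,yellow}; column 5 has {blue,green,yellow}, so it must be black.
(r5,c5): row 5 has {blue,yellow}; column 5 has {blue,green,yellow,black}, so it must be red.
(r1,c4): row 1 has {red,blue,green,black}; column 4 has {red,blue}, so it must be yellow.
(r2,c1): row 2 has {red,yellow,black}; column 1 has {blue,yellow}, so it must be green.
(r2,c3): row 2 has {red,green,yellow,black}; column 3 has {black}, so it must be blue.
(r5,c3): row 5 has {red,blue,yellow}; column 3 has {blue,black}, so it must be green.
(r5,c4): row 5 has {red,blue,green,yellow}; column 4 has {red,blue,yellow}, so it must be black.
(r3,c3): row 3 has {blue,yellow}; column 3 has {blue,green,black}, so it must be red.
(r4,c3): row 4 has {blue}; column 3 has {red,blue,green,black}, so it must be yellow.
(r4,c4): row 4 has {blue,yellow}; column 4 has {red,blue,yellow,black}, so it must be green.
(r3,c1): row 3 has {red,blue,yellow}; column 1 has {blue,green,yellow}, so it must be black.
(r3,c2): row 3 has {red,blue,yellow,black}; column 2 has {red,blue,yellow}, so it must be green.
(r4,c1): row 4 has {blue,green,yellow}; column 1 has {blue,green,yellow,black}, so it must be red.
(r4,c2): row 4 has {red,blue,green,yellow}; column 2 has {red,blue,green,yellow}, so it must be black.

blue red black yellow green / green yellow blue red black / black green red blue yellow / red black yellow green blue / yellow blue green black red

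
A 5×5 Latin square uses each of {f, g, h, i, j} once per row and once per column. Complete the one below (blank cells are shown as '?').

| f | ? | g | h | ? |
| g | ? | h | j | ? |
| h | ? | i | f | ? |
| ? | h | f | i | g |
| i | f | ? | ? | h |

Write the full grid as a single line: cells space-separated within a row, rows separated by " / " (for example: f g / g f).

row 2 has {g,h,j}; column 2 has {f,h} — only i is left for (r2,c2).
row 2 has {g,h,i,j}; column 5 has {g,h} — only f is left for (r2,c5).
row 3 has {f,h,i}; column 5 has {f,g,h} — only j is left for (r3,c5).
row 4 has {f,g,h,i}; column 1 has {f,g,h,i} — only j is left for (r4,c1).
row 5 has {f,h,i}; column 3 has {f,g,h,i} — only j is left for (r5,c3).
row 5 has {f,h,i,j}; column 4 has {f,h,i,j} — only g is left for (r5,c4).
row 1 has {f,g,h}; column 2 has {f,h,i} — only j is left for (r1,c2).
row 1 has {f,g,h,j}; column 5 has {f,g,h,j} — only i is left for (r1,c5).
row 3 has {f,h,i,j}; column 2 has {f,h,i,j} — only g is left for (r3,c2).

f j g h i / g i h j f / h g i f j / j h f i g / i f j g h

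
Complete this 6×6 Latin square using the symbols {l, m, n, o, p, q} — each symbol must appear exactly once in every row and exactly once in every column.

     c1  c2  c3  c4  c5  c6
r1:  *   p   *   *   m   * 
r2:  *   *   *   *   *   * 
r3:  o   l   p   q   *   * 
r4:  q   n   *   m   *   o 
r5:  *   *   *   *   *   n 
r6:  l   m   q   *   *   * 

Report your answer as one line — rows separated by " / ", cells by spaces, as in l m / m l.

n p o l m q / m o n p q l / o l p q n m / q n l m p o / p q m o l n / l m q n o p

(r1,c1) = n
(r3,c5) = n
(r3,c6) = m
(r4,c3) = l
(r4,c5) = p
(r6,c5) = o
(r6,c6) = p
(r1,c3) = o
(r1,c4) = l
(r1,c6) = q
(r2,c6) = l
(r5,c3) = m
(r6,c4) = n
(r2,c3) = n
(r2,c5) = q
(r5,c1) = p
(r5,c4) = o
(r5,c5) = l
(r2,c1) = m
(r2,c2) = o
(r2,c4) = p
(r5,c2) = q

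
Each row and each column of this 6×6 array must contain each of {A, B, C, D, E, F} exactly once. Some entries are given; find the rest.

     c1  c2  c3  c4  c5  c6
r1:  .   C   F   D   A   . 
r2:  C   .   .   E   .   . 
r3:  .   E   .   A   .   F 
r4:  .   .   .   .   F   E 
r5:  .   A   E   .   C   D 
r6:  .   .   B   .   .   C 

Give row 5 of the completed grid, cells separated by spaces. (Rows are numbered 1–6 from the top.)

F A E B C D

(r1,c6) = B
(r2,c6) = A
(r6,c4) = F
(r1,c1) = E
(r2,c3) = D
(r2,c5) = B
(r3,c3) = C
(r3,c5) = D
(r4,c3) = A
(r5,c4) = B
(r6,c2) = D
(r6,c5) = E
(r2,c2) = F
(r3,c1) = B
(r4,c1) = D
(r4,c2) = B
(r4,c4) = C
(r5,c1) = F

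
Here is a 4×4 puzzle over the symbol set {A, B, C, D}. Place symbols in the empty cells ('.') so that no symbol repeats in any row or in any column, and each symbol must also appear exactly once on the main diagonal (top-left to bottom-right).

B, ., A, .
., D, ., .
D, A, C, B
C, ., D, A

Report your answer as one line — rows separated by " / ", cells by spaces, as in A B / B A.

B C A D / A D B C / D A C B / C B D A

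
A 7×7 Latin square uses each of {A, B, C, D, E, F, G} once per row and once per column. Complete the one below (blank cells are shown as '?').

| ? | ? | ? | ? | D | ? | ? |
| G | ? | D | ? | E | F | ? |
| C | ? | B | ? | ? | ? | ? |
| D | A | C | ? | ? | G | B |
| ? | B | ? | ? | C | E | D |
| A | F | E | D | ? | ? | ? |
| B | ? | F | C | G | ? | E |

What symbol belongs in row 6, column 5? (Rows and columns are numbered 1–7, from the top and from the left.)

B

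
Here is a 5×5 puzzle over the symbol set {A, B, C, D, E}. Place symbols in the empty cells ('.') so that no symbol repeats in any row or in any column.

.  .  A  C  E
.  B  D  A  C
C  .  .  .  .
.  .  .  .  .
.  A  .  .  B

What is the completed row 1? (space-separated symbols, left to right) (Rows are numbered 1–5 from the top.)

B D A C E

(r1,c2): row 1 has {A,C,E}; column 2 has {A,B}, so it must be D.
(r2,c1): row 2 has {A,B,C,D}; column 1 has {C}, so it must be E.
(r3,c2): row 3 has {C}; column 2 has {A,B,D}, so it must be E.
(r3,c3): row 3 has {C,E}; column 3 has {A,D}, so it must be B.
(r3,c4): row 3 has {B,C,E}; column 4 has {A,C}, so it must be D.
(r3,c5): row 3 has {B,C,D,E}; column 5 has {B,C,E}, so it must be A.
(r4,c2): row 4 is empty so far; column 2 has {A,B,D,E}, so it must be C.
(r4,c3): row 4 has {C}; column 3 has {A,B,D}, so it must be E.
(r4,c4): row 4 has {C,E}; column 4 has {A,C,D}, so it must be B.
(r4,c5): row 4 has {B,C,E}; column 5 has {A,B,C,E}, so it must be D.
(r5,c1): row 5 has {A,B}; column 1 has {C,E}, so it must be D.
(r5,c3): row 5 has {A,B,D}; column 3 has {A,B,D,E}, so it must be C.
(r5,c4): row 5 has {A,B,C,D}; column 4 has {A,B,C,D}, so it must be E.
(r1,c1): row 1 has {A,C,D,E}; column 1 has {C,D,E}, so it must be B.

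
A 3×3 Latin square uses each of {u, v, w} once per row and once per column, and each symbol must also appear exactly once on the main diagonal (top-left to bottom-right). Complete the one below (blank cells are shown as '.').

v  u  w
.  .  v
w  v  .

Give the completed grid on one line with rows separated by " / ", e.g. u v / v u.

v u w / u w v / w v u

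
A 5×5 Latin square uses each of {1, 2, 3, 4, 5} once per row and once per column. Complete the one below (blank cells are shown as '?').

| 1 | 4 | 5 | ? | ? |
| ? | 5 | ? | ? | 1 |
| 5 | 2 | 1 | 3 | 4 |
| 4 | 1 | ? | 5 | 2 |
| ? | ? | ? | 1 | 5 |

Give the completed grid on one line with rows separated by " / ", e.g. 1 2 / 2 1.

1 4 5 2 3 / 3 5 2 4 1 / 5 2 1 3 4 / 4 1 3 5 2 / 2 3 4 1 5

(r1,c4) = 2
(r1,c5) = 3
(r2,c4) = 4
(r4,c3) = 3
(r5,c2) = 3
(r2,c3) = 2
(r5,c1) = 2
(r5,c3) = 4
(r2,c1) = 3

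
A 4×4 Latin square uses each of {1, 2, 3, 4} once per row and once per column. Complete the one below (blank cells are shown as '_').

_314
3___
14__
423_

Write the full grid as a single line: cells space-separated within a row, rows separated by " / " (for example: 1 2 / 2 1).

2 3 1 4 / 3 1 4 2 / 1 4 2 3 / 4 2 3 1

At row 1, column 1: row 1 has {1,3,4}; column 1 has {1,3,4}; that leaves 2.
At row 2, column 2: row 2 has {3}; column 2 has {2,3,4}; that leaves 1.
At row 2, column 4: row 2 has {1,3}; column 4 has {4}; that leaves 2.
At row 3, column 3: row 3 has {1,4}; column 3 has {1,3}; that leaves 2.
At row 3, column 4: row 3 has {1,2,4}; column 4 has {2,4}; that leaves 3.
At row 4, column 4: row 4 has {2,3,4}; column 4 has {2,3,4}; that leaves 1.
At row 2, column 3: row 2 has {1,2,3}; column 3 has {1,2,3}; that leaves 4.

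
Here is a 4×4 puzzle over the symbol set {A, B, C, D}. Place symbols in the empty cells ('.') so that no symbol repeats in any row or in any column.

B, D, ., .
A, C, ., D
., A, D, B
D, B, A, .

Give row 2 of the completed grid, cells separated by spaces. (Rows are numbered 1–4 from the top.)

(r1,c3) = C
(r1,c4) = A
(r2,c3) = B

A C B D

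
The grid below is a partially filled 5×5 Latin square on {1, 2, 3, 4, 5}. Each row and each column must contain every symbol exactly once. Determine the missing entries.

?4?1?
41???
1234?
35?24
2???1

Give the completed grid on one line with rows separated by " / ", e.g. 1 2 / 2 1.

5 4 2 1 3 / 4 1 5 3 2 / 1 2 3 4 5 / 3 5 1 2 4 / 2 3 4 5 1

(r1,c1) = 5
(r1,c3) = 2
(r1,c5) = 3
(r2,c3) = 5
(r2,c4) = 3
(r2,c5) = 2
(r3,c5) = 5
(r4,c3) = 1
(r5,c2) = 3
(r5,c3) = 4
(r5,c4) = 5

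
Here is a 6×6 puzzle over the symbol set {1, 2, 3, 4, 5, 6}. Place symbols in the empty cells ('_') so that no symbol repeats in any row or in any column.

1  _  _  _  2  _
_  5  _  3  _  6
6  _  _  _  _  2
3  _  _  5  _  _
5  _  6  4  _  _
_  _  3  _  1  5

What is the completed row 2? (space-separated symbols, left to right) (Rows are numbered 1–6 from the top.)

2 5 1 3 4 6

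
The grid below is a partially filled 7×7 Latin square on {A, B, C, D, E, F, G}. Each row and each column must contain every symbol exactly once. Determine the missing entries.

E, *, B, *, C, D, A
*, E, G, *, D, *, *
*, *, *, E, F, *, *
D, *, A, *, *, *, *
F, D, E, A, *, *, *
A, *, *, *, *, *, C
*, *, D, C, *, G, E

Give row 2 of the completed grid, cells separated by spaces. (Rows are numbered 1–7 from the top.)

C E G B D A F

(r3,c3) = C
(r6,c3) = F
(r7,c1) = B
(r7,c5) = A
(r2,c1) = C
(r3,c1) = G
(r7,c2) = F
(r1,c2) = G
(r1,c4) = F
(r2,c4) = B
(r2,c7) = F
(r4,c4) = G
(r4,c7) = B
(r5,c7) = G
(r6,c2) = B
(r6,c4) = D
(r6,c6) = E
(r2,c6) = A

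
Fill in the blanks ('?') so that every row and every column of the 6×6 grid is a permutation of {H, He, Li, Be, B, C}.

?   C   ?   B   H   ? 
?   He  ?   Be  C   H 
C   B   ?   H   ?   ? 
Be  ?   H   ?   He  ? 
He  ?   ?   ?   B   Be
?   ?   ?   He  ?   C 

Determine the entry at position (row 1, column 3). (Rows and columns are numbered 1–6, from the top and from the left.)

At row 1, column 1: row 1 has {H,B,C}; column 1 has {He,Be,C}; that leaves Li.
At row 1, column 6: row 1 has {H,Li,B,C}; column 6 has {H,Be,C}; that leaves He.
At row 2, column 1: row 2 has {H,He,Be,C}; column 1 has {He,Li,Be,C}; that leaves B.
At row 2, column 3: row 2 has {H,He,Be,B,C}; column 3 has {H}; that leaves Li.
At row 3, column 6: row 3 has {H,B,C}; column 6 has {H,He,Be,C}; that leaves Li.
At row 4, column 2: row 4 has {H,He,Be}; column 2 has {He,B,C}; that leaves Li.
At row 4, column 4: row 4 has {H,He,Li,Be}; column 4 has {H,He,Be,B}; that leaves C.
At row 4, column 6: row 4 has {H,He,Li,Be,C}; column 6 has {H,He,Li,Be,C}; that leaves B.
At row 5, column 2: row 5 has {He,Be,B}; column 2 has {He,Li,B,C}; that leaves H.
At row 5, column 3: row 5 has {H,He,Be,B}; column 3 has {H,Li}; that leaves C.
At row 5, column 4: row 5 has {H,He,Be,B,C}; column 4 has {H,He,Be,B,C}; that leaves Li.
At row 6, column 1: row 6 has {He,C}; column 1 has {He,Li,Be,B,C}; that leaves H.
At row 6, column 2: row 6 has {H,He,C}; column 2 has {H,He,Li,B,C}; that leaves Be.
At row 6, column 3: row 6 has {H,He,Be,C}; column 3 has {H,Li,C}; that leaves B.
At row 6, column 5: row 6 has {H,He,Be,B,C}; column 5 has {H,He,B,C}; that leaves Li.
At row 1, column 3: row 1 has {H,He,Li,B,C}; column 3 has {H,Li,B,C}; that leaves Be.

Be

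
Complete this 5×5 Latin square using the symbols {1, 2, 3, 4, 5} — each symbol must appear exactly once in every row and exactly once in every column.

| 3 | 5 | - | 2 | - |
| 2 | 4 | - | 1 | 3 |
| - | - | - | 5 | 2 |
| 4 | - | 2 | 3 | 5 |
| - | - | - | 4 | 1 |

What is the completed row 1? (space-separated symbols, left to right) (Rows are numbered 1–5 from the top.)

3 5 1 2 4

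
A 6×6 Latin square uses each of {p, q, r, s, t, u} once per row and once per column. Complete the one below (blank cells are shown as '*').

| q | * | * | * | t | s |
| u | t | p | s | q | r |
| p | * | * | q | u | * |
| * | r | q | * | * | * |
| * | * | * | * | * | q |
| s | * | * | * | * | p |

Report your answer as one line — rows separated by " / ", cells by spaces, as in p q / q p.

q p u r t s / u t p s q r / p s r q u t / t r q p s u / r u s t p q / s q t u r p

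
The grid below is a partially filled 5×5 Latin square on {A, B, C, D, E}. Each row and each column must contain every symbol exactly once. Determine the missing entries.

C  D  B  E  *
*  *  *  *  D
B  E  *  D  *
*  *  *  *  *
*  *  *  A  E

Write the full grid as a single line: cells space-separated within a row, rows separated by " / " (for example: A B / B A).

C D B E A / A C E B D / B E A D C / E A D C B / D B C A E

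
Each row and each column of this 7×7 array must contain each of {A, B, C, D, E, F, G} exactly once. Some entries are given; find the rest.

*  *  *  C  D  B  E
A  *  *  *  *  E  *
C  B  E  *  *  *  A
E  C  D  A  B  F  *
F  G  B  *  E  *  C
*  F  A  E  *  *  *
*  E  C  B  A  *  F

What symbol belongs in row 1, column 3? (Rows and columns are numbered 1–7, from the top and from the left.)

Cell (r1,c1): row 1 has {B,C,D,E}; column 1 has {A,C,E,F} → G.
Cell (r1,c2): row 1 has {B,C,D,E,G}; column 2 has {B,C,E,F,G} → A.
Cell (r1,c3): row 1 has {A,B,C,D,E,G}; column 3 has {A,B,C,D,E} → F.

F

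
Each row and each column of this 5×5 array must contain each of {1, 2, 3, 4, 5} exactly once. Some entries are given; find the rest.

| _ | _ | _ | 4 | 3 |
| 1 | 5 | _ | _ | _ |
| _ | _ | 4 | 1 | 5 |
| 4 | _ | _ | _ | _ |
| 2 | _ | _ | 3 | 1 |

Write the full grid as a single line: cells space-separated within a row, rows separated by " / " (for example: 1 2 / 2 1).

5 1 2 4 3 / 1 5 3 2 4 / 3 2 4 1 5 / 4 3 1 5 2 / 2 4 5 3 1

row 1 has {3,4}; column 1 has {1,2,4} — only 5 is left for (r1,c1).
row 2 has {1,5}; column 4 has {1,3,4} — only 2 is left for (r2,c4).
row 2 has {1,2,5}; column 5 has {1,3,5} — only 4 is left for (r2,c5).
row 3 has {1,4,5}; column 1 has {1,2,4,5} — only 3 is left for (r3,c1).
row 3 has {1,3,4,5}; column 2 has {5} — only 2 is left for (r3,c2).
row 4 has {4}; column 4 has {1,2,3,4} — only 5 is left for (r4,c4).
row 4 has {4,5}; column 5 has {1,3,4,5} — only 2 is left for (r4,c5).
row 5 has {1,2,3}; column 2 has {2,5} — only 4 is left for (r5,c2).
row 5 has {1,2,3,4}; column 3 has {4} — only 5 is left for (r5,c3).
row 1 has {3,4,5}; column 2 has {2,4,5} — only 1 is left for (r1,c2).
row 1 has {1,3,4,5}; column 3 has {4,5} — only 2 is left for (r1,c3).
row 2 has {1,2,4,5}; column 3 has {2,4,5} — only 3 is left for (r2,c3).
row 4 has {2,4,5}; column 2 has {1,2,4,5} — only 3 is left for (r4,c2).
row 4 has {2,3,4,5}; column 3 has {2,3,4,5} — only 1 is left for (r4,c3).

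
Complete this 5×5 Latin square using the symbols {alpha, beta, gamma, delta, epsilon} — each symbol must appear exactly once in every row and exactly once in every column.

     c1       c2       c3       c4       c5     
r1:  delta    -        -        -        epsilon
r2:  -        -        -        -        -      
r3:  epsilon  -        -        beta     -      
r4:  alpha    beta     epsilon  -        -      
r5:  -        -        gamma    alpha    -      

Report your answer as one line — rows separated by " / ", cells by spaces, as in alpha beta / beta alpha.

delta alpha beta gamma epsilon / gamma delta alpha epsilon beta / epsilon gamma delta beta alpha / alpha beta epsilon delta gamma / beta epsilon gamma alpha delta

(r1,c4) = gamma
(r4,c4) = delta
(r4,c5) = gamma
(r5,c1) = beta
(r5,c5) = delta
(r1,c2) = alpha
(r1,c3) = beta
(r2,c1) = gamma
(r2,c4) = epsilon
(r3,c5) = alpha
(r5,c2) = epsilon
(r2,c2) = delta
(r2,c3) = alpha
(r2,c5) = beta
(r3,c2) = gamma
(r3,c3) = delta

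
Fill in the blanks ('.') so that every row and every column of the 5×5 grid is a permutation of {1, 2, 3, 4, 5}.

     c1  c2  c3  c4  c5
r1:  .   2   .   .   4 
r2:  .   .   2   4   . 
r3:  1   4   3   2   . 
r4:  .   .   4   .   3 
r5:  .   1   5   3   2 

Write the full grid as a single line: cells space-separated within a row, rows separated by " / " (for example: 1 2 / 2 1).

At row 1, column 3: row 1 has {2,4}; column 3 has {2,3,4,5}; that leaves 1.
At row 1, column 4: row 1 has {1,2,4}; column 4 has {2,3,4}; that leaves 5.
At row 3, column 5: row 3 has {1,2,3,4}; column 5 has {2,3,4}; that leaves 5.
At row 4, column 2: row 4 has {3,4}; column 2 has {1,2,4}; that leaves 5.
At row 4, column 4: row 4 has {3,4,5}; column 4 has {2,3,4,5}; that leaves 1.
At row 5, column 1: row 5 has {1,2,3,5}; column 1 has {1}; that leaves 4.
At row 1, column 1: row 1 has {1,2,4,5}; column 1 has {1,4}; that leaves 3.
At row 2, column 1: row 2 has {2,4}; column 1 has {1,3,4}; that leaves 5.
At row 2, column 2: row 2 has {2,4,5}; column 2 has {1,2,4,5}; that leaves 3.
At row 2, column 5: row 2 has {2,3,4,5}; column 5 has {2,3,4,5}; that leaves 1.
At row 4, column 1: row 4 has {1,3,4,5}; column 1 has {1,3,4,5}; that leaves 2.

3 2 1 5 4 / 5 3 2 4 1 / 1 4 3 2 5 / 2 5 4 1 3 / 4 1 5 3 2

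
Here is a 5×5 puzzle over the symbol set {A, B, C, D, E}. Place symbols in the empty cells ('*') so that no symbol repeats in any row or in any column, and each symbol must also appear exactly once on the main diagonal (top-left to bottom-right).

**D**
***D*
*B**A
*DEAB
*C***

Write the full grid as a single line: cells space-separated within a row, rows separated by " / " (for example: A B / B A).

B A D C E / A E B D C / D B C E A / C D E A B / E C A B D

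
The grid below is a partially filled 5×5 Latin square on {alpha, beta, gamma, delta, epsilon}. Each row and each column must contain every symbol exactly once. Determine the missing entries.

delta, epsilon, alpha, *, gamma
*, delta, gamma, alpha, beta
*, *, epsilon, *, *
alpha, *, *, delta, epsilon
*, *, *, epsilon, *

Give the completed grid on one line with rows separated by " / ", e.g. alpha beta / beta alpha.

delta epsilon alpha beta gamma / epsilon delta gamma alpha beta / beta alpha epsilon gamma delta / alpha gamma beta delta epsilon / gamma beta delta epsilon alpha

(r1,c4): row 1 has {alpha,gamma,delta,epsilon}; column 4 has {alpha,delta,epsilon}, so it must be beta.
(r2,c1): row 2 has {alpha,beta,gamma,delta}; column 1 has {alpha,delta}, so it must be epsilon.
(r3,c4): row 3 has {epsilon}; column 4 has {alpha,beta,delta,epsilon}, so it must be gamma.
(r4,c3): row 4 has {alpha,delta,epsilon}; column 3 has {alpha,gamma,epsilon}, so it must be beta.
(r5,c3): row 5 has {epsilon}; column 3 has {alpha,beta,gamma,epsilon}, so it must be delta.
(r5,c5): row 5 has {delta,epsilon}; column 5 has {beta,gamma,epsilon}, so it must be alpha.
(r3,c1): row 3 has {gamma,epsilon}; column 1 has {alpha,delta,epsilon}, so it must be beta.
(r3,c2): row 3 has {beta,gamma,epsilon}; column 2 has {delta,epsilon}, so it must be alpha.
(r3,c5): row 3 has {alpha,beta,gamma,epsilon}; column 5 has {alpha,beta,gamma,epsilon}, so it must be delta.
(r4,c2): row 4 has {alpha,beta,delta,epsilon}; column 2 has {alpha,delta,epsilon}, so it must be gamma.
(r5,c1): row 5 has {alpha,delta,epsilon}; column 1 has {alpha,beta,delta,epsilon}, so it must be gamma.
(r5,c2): row 5 has {alpha,gamma,delta,epsilon}; column 2 has {alpha,gamma,delta,epsilon}, so it must be beta.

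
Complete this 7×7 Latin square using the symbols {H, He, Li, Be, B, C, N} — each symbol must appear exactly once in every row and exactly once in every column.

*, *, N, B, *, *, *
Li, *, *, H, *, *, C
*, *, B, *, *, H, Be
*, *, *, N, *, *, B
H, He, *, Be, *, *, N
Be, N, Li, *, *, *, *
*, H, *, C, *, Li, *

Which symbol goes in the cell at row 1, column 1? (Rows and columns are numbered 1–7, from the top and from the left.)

(r5,c3) = C
(r5,c6) = B
(r6,c4) = He
(r6,c6) = C
(r6,c7) = H
(r7,c7) = He
(r1,c7) = Li
(r3,c4) = Li
(r5,c5) = Li
(r6,c5) = B
(r7,c3) = Be
(r7,c5) = N
(r2,c3) = He
(r2,c5) = Be
(r2,c6) = N
(r3,c2) = C
(r3,c5) = He
(r4,c3) = H
(r4,c5) = C
(r7,c1) = B
(r1,c2) = Be
(r1,c5) = H
(r1,c6) = He
(r2,c2) = B
(r3,c1) = N
(r4,c1) = He
(r4,c2) = Li
(r4,c6) = Be
(r1,c1) = C

C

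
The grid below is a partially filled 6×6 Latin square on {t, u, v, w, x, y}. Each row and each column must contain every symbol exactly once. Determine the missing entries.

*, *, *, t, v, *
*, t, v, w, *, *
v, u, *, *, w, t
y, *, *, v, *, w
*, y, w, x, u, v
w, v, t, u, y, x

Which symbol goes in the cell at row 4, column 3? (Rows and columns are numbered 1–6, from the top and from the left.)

u

Cell (r2,c5): row 2 has {t,v,w}; column 5 has {u,v,w,y} → x.
Cell (r3,c4): row 3 has {t,u,v,w}; column 4 has {t,u,v,w,x} → y.
Cell (r4,c2): row 4 has {v,w,y}; column 2 has {t,u,v,y} → x.
Cell (r4,c3): row 4 has {v,w,x,y}; column 3 has {t,v,w} → u.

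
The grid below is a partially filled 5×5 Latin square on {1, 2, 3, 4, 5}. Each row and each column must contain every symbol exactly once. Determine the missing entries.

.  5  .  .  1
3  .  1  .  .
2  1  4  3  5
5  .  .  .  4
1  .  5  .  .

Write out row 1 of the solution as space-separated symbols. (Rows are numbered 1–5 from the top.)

4 5 3 2 1

(r1,c1): row 1 has {1,5}; column 1 has {1,2,3,5}, so it must be 4.
(r1,c4): row 1 has {1,4,5}; column 4 has {3}, so it must be 2.
(r2,c5): row 2 has {1,3}; column 5 has {1,4,5}, so it must be 2.
(r4,c4): row 4 has {4,5}; column 4 has {2,3}, so it must be 1.
(r5,c4): row 5 has {1,5}; column 4 has {1,2,3}, so it must be 4.
(r5,c5): row 5 has {1,4,5}; column 5 has {1,2,4,5}, so it must be 3.
(r1,c3): row 1 has {1,2,4,5}; column 3 has {1,4,5}, so it must be 3.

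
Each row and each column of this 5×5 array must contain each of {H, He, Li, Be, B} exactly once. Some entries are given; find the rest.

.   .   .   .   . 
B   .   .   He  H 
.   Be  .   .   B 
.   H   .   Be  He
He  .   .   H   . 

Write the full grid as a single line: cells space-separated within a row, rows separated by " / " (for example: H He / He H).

At row 2, column 2: row 2 has {H,He,B}; column 2 has {H,Be}; that leaves Li.
At row 2, column 3: row 2 has {H,He,Li,B}; column 3 is empty so far; that leaves Be.
At row 3, column 4: row 3 has {Be,B}; column 4 has {H,He,Be}; that leaves Li.
At row 4, column 1: row 4 has {H,He,Be}; column 1 has {He,B}; that leaves Li.
At row 4, column 3: row 4 has {H,He,Li,Be}; column 3 has {Be}; that leaves B.
At row 5, column 2: row 5 has {H,He}; column 2 has {H,Li,Be}; that leaves B.
At row 5, column 3: row 5 has {H,He,B}; column 3 has {Be,B}; that leaves Li.
At row 5, column 5: row 5 has {H,He,Li,B}; column 5 has {H,He,B}; that leaves Be.
At row 1, column 2: row 1 is empty so far; column 2 has {H,Li,Be,B}; that leaves He.
At row 1, column 3: row 1 has {He}; column 3 has {Li,Be,B}; that leaves H.
At row 1, column 4: row 1 has {H,He}; column 4 has {H,He,Li,Be}; that leaves B.
At row 1, column 5: row 1 has {H,He,B}; column 5 has {H,He,Be,B}; that leaves Li.
At row 3, column 1: row 3 has {Li,Be,B}; column 1 has {He,Li,B}; that leaves H.
At row 3, column 3: row 3 has {H,Li,Be,B}; column 3 has {H,Li,Be,B}; that leaves He.
At row 1, column 1: row 1 has {H,He,Li,B}; column 1 has {H,He,Li,B}; that leaves Be.

Be He H B Li / B Li Be He H / H Be He Li B / Li H B Be He / He B Li H Be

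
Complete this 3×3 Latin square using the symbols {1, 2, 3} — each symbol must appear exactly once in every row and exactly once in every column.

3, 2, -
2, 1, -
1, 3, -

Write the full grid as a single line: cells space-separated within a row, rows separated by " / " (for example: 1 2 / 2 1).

3 2 1 / 2 1 3 / 1 3 2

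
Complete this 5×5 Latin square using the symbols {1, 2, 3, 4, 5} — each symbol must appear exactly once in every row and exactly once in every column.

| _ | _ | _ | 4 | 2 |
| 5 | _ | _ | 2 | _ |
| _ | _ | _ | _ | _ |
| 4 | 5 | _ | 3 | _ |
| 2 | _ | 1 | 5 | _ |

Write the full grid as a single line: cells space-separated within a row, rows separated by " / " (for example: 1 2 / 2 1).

1 3 5 4 2 / 5 1 3 2 4 / 3 2 4 1 5 / 4 5 2 3 1 / 2 4 1 5 3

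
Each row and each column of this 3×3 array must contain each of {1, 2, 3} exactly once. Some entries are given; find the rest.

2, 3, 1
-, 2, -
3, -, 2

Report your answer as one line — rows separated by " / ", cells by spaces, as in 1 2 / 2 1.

(r2,c1) = 1
(r2,c3) = 3
(r3,c2) = 1

2 3 1 / 1 2 3 / 3 1 2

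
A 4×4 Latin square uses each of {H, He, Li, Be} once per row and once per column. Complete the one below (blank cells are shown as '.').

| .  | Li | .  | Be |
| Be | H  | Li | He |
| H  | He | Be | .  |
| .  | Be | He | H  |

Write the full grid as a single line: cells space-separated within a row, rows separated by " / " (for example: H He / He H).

He Li H Be / Be H Li He / H He Be Li / Li Be He H

(r1,c1) = He
(r1,c3) = H
(r3,c4) = Li
(r4,c1) = Li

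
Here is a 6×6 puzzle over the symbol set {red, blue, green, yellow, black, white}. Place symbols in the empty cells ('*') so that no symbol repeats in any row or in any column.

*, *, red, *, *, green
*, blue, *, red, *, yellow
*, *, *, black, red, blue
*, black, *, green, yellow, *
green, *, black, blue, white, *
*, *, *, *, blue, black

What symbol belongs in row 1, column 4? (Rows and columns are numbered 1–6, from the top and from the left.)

yellow

(r1,c5): row 1 has {red,green}; column 5 has {red,blue,yellow,white}, so it must be black.
(r2,c5): row 2 has {red,blue,yellow}; column 5 has {red,blue,yellow,black,white}, so it must be green.
(r5,c6): row 5 has {blue,green,black,white}; column 6 has {blue,green,yellow,black}, so it must be red.
(r2,c3): row 2 has {red,blue,green,yellow}; column 3 has {red,black}, so it must be white.
(r4,c3): row 4 has {green,yellow,black}; column 3 has {red,black,white}, so it must be blue.
(r4,c6): row 4 has {blue,green,yellow,black}; column 6 has {red,blue,green,yellow,black}, so it must be white.
(r5,c2): row 5 has {red,blue,green,black,white}; column 2 has {blue,black}, so it must be yellow.
(r1,c2): row 1 has {red,green,black}; column 2 has {blue,yellow,black}, so it must be white.
(r1,c4): row 1 has {red,green,black,white}; column 4 has {red,blue,green,black}, so it must be yellow.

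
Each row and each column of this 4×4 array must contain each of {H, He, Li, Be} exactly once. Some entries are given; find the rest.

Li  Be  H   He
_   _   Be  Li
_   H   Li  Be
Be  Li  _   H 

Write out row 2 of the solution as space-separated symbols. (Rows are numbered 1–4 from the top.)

H He Be Li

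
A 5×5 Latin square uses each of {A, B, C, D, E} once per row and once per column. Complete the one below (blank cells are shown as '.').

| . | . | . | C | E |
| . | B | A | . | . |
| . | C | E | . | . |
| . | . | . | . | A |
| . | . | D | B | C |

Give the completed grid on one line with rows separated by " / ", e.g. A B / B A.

A D B C E / C B A E D / D C E A B / B E C D A / E A D B C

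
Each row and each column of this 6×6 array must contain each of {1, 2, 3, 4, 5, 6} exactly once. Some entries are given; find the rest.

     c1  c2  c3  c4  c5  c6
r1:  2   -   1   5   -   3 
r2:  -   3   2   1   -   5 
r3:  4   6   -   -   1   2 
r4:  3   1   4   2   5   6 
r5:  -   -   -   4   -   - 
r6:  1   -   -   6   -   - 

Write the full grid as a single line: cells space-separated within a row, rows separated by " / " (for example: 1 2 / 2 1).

At row 1, column 2: row 1 has {1,2,3,5}; column 2 has {1,3,6}; that leaves 4.
At row 1, column 5: row 1 has {1,2,3,4,5}; column 5 has {1,5}; that leaves 6.
At row 2, column 1: row 2 has {1,2,3,5}; column 1 has {1,2,3,4}; that leaves 6.
At row 2, column 5: row 2 has {1,2,3,5,6}; column 5 has {1,5,6}; that leaves 4.
At row 3, column 4: row 3 has {1,2,4,6}; column 4 has {1,2,4,5,6}; that leaves 3.
At row 5, column 1: row 5 has {4}; column 1 has {1,2,3,4,6}; that leaves 5.
At row 5, column 2: row 5 has {4,5}; column 2 has {1,3,4,6}; that leaves 2.
At row 5, column 5: row 5 has {2,4,5}; column 5 has {1,4,5,6}; that leaves 3.
At row 5, column 6: row 5 has {2,3,4,5}; column 6 has {2,3,5,6}; that leaves 1.
At row 6, column 2: row 6 has {1,6}; column 2 has {1,2,3,4,6}; that leaves 5.
At row 6, column 3: row 6 has {1,5,6}; column 3 has {1,2,4}; that leaves 3.
At row 6, column 5: row 6 has {1,3,5,6}; column 5 has {1,3,4,5,6}; that leaves 2.
At row 6, column 6: row 6 has {1,2,3,5,6}; column 6 has {1,2,3,5,6}; that leaves 4.
At row 3, column 3: row 3 has {1,2,3,4,6}; column 3 has {1,2,3,4}; that leaves 5.
At row 5, column 3: row 5 has {1,2,3,4,5}; column 3 has {1,2,3,4,5}; that leaves 6.

2 4 1 5 6 3 / 6 3 2 1 4 5 / 4 6 5 3 1 2 / 3 1 4 2 5 6 / 5 2 6 4 3 1 / 1 5 3 6 2 4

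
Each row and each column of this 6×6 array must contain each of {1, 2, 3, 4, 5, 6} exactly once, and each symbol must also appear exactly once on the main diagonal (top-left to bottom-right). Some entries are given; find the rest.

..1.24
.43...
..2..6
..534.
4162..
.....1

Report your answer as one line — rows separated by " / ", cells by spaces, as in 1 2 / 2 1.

At row 4, column 6: row 4 has {3,4,5}; column 6 has {1,4,6}; that leaves 2.
At row 5, column 5: row 5 has {1,2,4,6}; column 5 has {2,4}; the diagonal has {1,2,3,4}; that leaves 5.
At row 5, column 6: row 5 has {1,2,4,5,6}; column 6 has {1,2,4,6}; that leaves 3.
At row 6, column 3: row 6 has {1}; column 3 has {1,2,3,5,6}; that leaves 4.
At row 1, column 1: row 1 has {1,2,4}; column 1 has {4}; the diagonal has {1,2,3,4,5}; that leaves 6.
At row 1, column 4: row 1 has {1,2,4,6}; column 4 has {2,3}; that leaves 5.
At row 2, column 6: row 2 has {3,4}; column 6 has {1,2,3,4,6}; that leaves 5.
At row 4, column 1: row 4 has {2,3,4,5}; column 1 has {4,6}; that leaves 1.
At row 4, column 2: row 4 has {1,2,3,4,5}; column 2 has {1,4}; that leaves 6.
At row 6, column 4: row 6 has {1,4}; column 4 has {2,3,5}; that leaves 6.
At row 6, column 5: row 6 has {1,4,6}; column 5 has {2,4,5}; that leaves 3.
At row 1, column 2: row 1 has {1,2,4,5,6}; column 2 has {1,4,6}; that leaves 3.
At row 2, column 1: row 2 has {3,4,5}; column 1 has {1,4,6}; that leaves 2.
At row 2, column 4: row 2 has {2,3,4,5}; column 4 has {2,3,5,6}; that leaves 1.
At row 2, column 5: row 2 has {1,2,3,4,5}; column 5 has {2,3,4,5}; that leaves 6.
At row 3, column 2: row 3 has {2,6}; column 2 has {1,3,4,6}; that leaves 5.
At row 3, column 4: row 3 has {2,5,6}; column 4 has {1,2,3,5,6}; that leaves 4.
At row 3, column 5: row 3 has {2,4,5,6}; column 5 has {2,3,4,5,6}; that leaves 1.
At row 6, column 1: row 6 has {1,3,4,6}; column 1 has {1,2,4,6}; that leaves 5.
At row 6, column 2: row 6 has {1,3,4,5,6}; column 2 has {1,3,4,5,6}; that leaves 2.
At row 3, column 1: row 3 has {1,2,4,5,6}; column 1 has {1,2,4,5,6}; that leaves 3.

6 3 1 5 2 4 / 2 4 3 1 6 5 / 3 5 2 4 1 6 / 1 6 5 3 4 2 / 4 1 6 2 5 3 / 5 2 4 6 3 1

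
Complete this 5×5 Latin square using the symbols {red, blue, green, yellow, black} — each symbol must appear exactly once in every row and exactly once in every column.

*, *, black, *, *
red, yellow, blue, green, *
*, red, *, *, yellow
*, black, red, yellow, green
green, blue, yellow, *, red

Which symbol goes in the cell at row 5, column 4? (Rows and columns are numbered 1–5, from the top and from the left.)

black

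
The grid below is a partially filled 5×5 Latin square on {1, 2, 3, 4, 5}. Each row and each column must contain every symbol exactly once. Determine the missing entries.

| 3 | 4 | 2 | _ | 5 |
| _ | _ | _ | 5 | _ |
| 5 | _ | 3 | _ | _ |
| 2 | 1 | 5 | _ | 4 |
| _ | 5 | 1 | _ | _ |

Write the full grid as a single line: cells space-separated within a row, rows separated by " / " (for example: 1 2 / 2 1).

3 4 2 1 5 / 1 3 4 5 2 / 5 2 3 4 1 / 2 1 5 3 4 / 4 5 1 2 3

(r1,c4) = 1
(r2,c3) = 4
(r3,c2) = 2
(r3,c4) = 4
(r3,c5) = 1
(r4,c4) = 3
(r5,c1) = 4
(r5,c4) = 2
(r5,c5) = 3
(r2,c1) = 1
(r2,c2) = 3
(r2,c5) = 2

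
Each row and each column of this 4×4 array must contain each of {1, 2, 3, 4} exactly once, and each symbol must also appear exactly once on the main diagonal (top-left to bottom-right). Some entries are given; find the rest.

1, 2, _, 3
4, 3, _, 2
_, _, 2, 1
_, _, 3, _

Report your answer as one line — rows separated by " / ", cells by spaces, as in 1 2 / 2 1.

1 2 4 3 / 4 3 1 2 / 3 4 2 1 / 2 1 3 4

At row 1, column 3: row 1 has {1,2,3}; column 3 has {2,3}; that leaves 4.
At row 2, column 3: row 2 has {2,3,4}; column 3 has {2,3,4}; that leaves 1.
At row 3, column 1: row 3 has {1,2}; column 1 has {1,4}; that leaves 3.
At row 3, column 2: row 3 has {1,2,3}; column 2 has {2,3}; that leaves 4.
At row 4, column 1: row 4 has {3}; column 1 has {1,3,4}; that leaves 2.
At row 4, column 2: row 4 has {2,3}; column 2 has {2,3,4}; that leaves 1.
At row 4, column 4: row 4 has {1,2,3}; column 4 has {1,2,3}; the diagonal has {1,2,3}; that leaves 4.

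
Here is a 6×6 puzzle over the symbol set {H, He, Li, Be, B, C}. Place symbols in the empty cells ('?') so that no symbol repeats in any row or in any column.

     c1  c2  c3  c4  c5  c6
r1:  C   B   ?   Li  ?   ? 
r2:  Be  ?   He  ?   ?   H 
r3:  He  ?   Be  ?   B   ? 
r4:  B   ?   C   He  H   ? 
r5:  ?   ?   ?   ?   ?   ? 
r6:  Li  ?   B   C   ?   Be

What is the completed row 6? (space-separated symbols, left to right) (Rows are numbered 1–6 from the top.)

Li H B C He Be

(r1,c3) = H
(r1,c6) = He
(r2,c4) = B
(r3,c4) = H
(r4,c6) = Li
(r5,c1) = H
(r5,c3) = Li
(r5,c4) = Be
(r6,c5) = He
(r1,c5) = Be
(r3,c6) = C
(r4,c2) = Be
(r5,c5) = C
(r5,c6) = B
(r6,c2) = H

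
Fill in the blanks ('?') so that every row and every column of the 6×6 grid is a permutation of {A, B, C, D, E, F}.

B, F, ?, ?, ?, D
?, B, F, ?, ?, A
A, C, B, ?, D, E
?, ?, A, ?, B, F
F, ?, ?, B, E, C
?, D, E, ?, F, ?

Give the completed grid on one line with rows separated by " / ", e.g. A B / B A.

B F C E A D / E B F D C A / A C B F D E / D E A C B F / F A D B E C / C D E A F B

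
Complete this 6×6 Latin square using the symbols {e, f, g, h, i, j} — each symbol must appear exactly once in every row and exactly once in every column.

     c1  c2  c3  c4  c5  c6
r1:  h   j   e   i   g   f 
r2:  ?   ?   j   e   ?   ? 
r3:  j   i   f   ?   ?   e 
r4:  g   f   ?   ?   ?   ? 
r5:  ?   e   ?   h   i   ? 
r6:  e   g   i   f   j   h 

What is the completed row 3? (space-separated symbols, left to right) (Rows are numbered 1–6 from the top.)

(r2,c2) = h
(r2,c5) = f
(r3,c4) = g
(r3,c5) = h

j i f g h e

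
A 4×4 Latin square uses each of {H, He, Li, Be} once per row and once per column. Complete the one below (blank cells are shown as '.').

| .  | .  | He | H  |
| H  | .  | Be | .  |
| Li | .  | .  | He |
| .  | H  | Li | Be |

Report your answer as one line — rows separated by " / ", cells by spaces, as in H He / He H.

(r1,c1): row 1 has {H,He}; column 1 has {H,Li}, so it must be Be.
(r1,c2): row 1 has {H,He,Be}; column 2 has {H}, so it must be Li.
(r2,c2): row 2 has {H,Be}; column 2 has {H,Li}, so it must be He.
(r2,c4): row 2 has {H,He,Be}; column 4 has {H,He,Be}, so it must be Li.
(r3,c2): row 3 has {He,Li}; column 2 has {H,He,Li}, so it must be Be.
(r3,c3): row 3 has {He,Li,Be}; column 3 has {He,Li,Be}, so it must be H.
(r4,c1): row 4 has {H,Li,Be}; column 1 has {H,Li,Be}, so it must be He.

Be Li He H / H He Be Li / Li Be H He / He H Li Be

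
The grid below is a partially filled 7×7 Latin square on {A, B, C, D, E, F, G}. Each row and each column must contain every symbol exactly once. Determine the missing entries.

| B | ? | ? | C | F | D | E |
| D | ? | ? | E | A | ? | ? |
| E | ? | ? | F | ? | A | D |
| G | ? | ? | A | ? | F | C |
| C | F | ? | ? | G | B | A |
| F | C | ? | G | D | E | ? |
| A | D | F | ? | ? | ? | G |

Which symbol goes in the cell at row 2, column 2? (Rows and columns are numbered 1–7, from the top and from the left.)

row 5 has {A,B,C,F,G}; column 4 has {A,C,E,F,G} — only D is left for (r5,c4).
row 6 has {C,D,E,F,G}; column 7 has {A,C,D,E,G} — only B is left for (r6,c7).
row 7 has {A,D,F,G}; column 4 has {A,C,D,E,F,G} — only B is left for (r7,c4).
row 7 has {A,B,D,F,G}; column 6 has {A,B,D,E,F} — only C is left for (r7,c6).
row 2 has {A,D,E}; column 6 has {A,B,C,D,E,F} — only G is left for (r2,c6).
row 2 has {A,D,E,G}; column 7 has {A,B,C,D,E,G} — only F is left for (r2,c7).
row 5 has {A,B,C,D,F,G}; column 3 has {F} — only E is left for (r5,c3).
row 6 has {B,C,D,E,F,G}; column 3 has {E,F} — only A is left for (r6,c3).
row 7 has {A,B,C,D,F,G}; column 5 has {A,D,F,G} — only E is left for (r7,c5).
row 1 has {B,C,D,E,F}; column 3 has {A,E,F} — only G is left for (r1,c3).
row 2 has {A,D,E,F,G}; column 2 has {C,D,F} — only B is left for (r2,c2).

B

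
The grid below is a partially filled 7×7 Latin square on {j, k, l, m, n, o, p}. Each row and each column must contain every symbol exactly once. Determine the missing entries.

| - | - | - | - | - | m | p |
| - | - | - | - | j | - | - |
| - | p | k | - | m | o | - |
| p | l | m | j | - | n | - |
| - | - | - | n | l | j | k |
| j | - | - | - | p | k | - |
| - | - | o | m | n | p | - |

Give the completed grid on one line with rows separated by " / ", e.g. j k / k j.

(r2,c6): row 2 has {j}; column 6 has {j,k,m,n,o,p}, so it must be l.
(r3,c4): row 3 has {k,m,o,p}; column 4 has {j,m,n}, so it must be l.
(r4,c7): row 4 has {j,l,m,n,p}; column 7 has {k,p}, so it must be o.
(r5,c3): row 5 has {j,k,l,n}; column 3 has {k,m,o}, so it must be p.
(r6,c4): row 6 has {j,k,p}; column 4 has {j,l,m,n}, so it must be o.
(r1,c4): row 1 has {m,p}; column 4 has {j,l,m,n,o}, so it must be k.
(r1,c5): row 1 has {k,m,p}; column 5 has {j,l,m,n,p}, so it must be o.
(r2,c3): row 2 has {j,l}; column 3 has {k,m,o,p}, so it must be n.
(r2,c4): row 2 has {j,l,n}; column 4 has {j,k,l,m,n,o}, so it must be p.
(r2,c7): row 2 has {j,l,n,p}; column 7 has {k,o,p}, so it must be m.
(r3,c1): row 3 has {k,l,m,o,p}; column 1 has {j,p}, so it must be n.
(r3,c7): row 3 has {k,l,m,n,o,p}; column 7 has {k,m,o,p}, so it must be j.
(r4,c5): row 4 has {j,l,m,n,o,p}; column 5 has {j,l,m,n,o,p}, so it must be k.
(r6,c3): row 6 has {j,k,o,p}; column 3 has {k,m,n,o,p}, so it must be l.
(r6,c7): row 6 has {j,k,l,o,p}; column 7 has {j,k,m,o,p}, so it must be n.
(r7,c7): row 7 has {m,n,o,p}; column 7 has {j,k,m,n,o,p}, so it must be l.
(r1,c1): row 1 has {k,m,o,p}; column 1 has {j,n,p}, so it must be l.
(r1,c3): row 1 has {k,l,m,o,p}; column 3 has {k,l,m,n,o,p}, so it must be j.
(r6,c2): row 6 has {j,k,l,n,o,p}; column 2 has {l,p}, so it must be m.
(r7,c1): row 7 has {l,m,n,o,p}; column 1 has {j,l,n,p}, so it must be k.
(r7,c2): row 7 has {k,l,m,n,o,p}; column 2 has {l,m,p}, so it must be j.
(r1,c2): row 1 has {j,k,l,m,o,p}; column 2 has {j,l,m,p}, so it must be n.
(r2,c1): row 2 has {j,l,m,n,p}; column 1 has {j,k,l,n,p}, so it must be o.
(r2,c2): row 2 has {j,l,m,n,o,p}; column 2 has {j,l,m,n,p}, so it must be k.
(r5,c1): row 5 has {j,k,l,n,p}; column 1 has {j,k,l,n,o,p}, so it must be m.
(r5,c2): row 5 has {j,k,l,m,n,p}; column 2 has {j,k,l,m,n,p}, so it must be o.

l n j k o m p / o k n p j l m / n p k l m o j / p l m j k n o / m o p n l j k / j m l o p k n / k j o m n p l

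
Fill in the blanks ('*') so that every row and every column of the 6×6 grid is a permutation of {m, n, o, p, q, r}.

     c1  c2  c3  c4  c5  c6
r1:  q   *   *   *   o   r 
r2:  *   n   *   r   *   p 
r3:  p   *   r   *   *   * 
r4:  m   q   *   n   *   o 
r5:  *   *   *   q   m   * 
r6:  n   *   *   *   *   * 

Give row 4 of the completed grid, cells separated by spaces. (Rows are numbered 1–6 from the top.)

(r2,c1) = o
(r2,c5) = q
(r3,c5) = n
(r4,c3) = p
(r4,c5) = r

m q p n r o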